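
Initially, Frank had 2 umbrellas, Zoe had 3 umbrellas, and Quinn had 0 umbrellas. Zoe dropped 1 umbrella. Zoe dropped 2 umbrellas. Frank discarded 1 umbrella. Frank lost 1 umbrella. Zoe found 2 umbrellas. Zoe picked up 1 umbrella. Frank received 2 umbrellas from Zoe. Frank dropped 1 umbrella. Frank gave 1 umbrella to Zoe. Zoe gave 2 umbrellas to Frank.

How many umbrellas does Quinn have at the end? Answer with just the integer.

Answer: 0

Derivation:
Tracking counts step by step:
Start: Frank=2, Zoe=3, Quinn=0
Event 1 (Zoe -1): Zoe: 3 -> 2. State: Frank=2, Zoe=2, Quinn=0
Event 2 (Zoe -2): Zoe: 2 -> 0. State: Frank=2, Zoe=0, Quinn=0
Event 3 (Frank -1): Frank: 2 -> 1. State: Frank=1, Zoe=0, Quinn=0
Event 4 (Frank -1): Frank: 1 -> 0. State: Frank=0, Zoe=0, Quinn=0
Event 5 (Zoe +2): Zoe: 0 -> 2. State: Frank=0, Zoe=2, Quinn=0
Event 6 (Zoe +1): Zoe: 2 -> 3. State: Frank=0, Zoe=3, Quinn=0
Event 7 (Zoe -> Frank, 2): Zoe: 3 -> 1, Frank: 0 -> 2. State: Frank=2, Zoe=1, Quinn=0
Event 8 (Frank -1): Frank: 2 -> 1. State: Frank=1, Zoe=1, Quinn=0
Event 9 (Frank -> Zoe, 1): Frank: 1 -> 0, Zoe: 1 -> 2. State: Frank=0, Zoe=2, Quinn=0
Event 10 (Zoe -> Frank, 2): Zoe: 2 -> 0, Frank: 0 -> 2. State: Frank=2, Zoe=0, Quinn=0

Quinn's final count: 0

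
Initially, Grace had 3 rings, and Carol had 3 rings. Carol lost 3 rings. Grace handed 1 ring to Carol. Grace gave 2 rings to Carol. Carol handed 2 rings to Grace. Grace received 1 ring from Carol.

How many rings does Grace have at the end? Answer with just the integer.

Answer: 3

Derivation:
Tracking counts step by step:
Start: Grace=3, Carol=3
Event 1 (Carol -3): Carol: 3 -> 0. State: Grace=3, Carol=0
Event 2 (Grace -> Carol, 1): Grace: 3 -> 2, Carol: 0 -> 1. State: Grace=2, Carol=1
Event 3 (Grace -> Carol, 2): Grace: 2 -> 0, Carol: 1 -> 3. State: Grace=0, Carol=3
Event 4 (Carol -> Grace, 2): Carol: 3 -> 1, Grace: 0 -> 2. State: Grace=2, Carol=1
Event 5 (Carol -> Grace, 1): Carol: 1 -> 0, Grace: 2 -> 3. State: Grace=3, Carol=0

Grace's final count: 3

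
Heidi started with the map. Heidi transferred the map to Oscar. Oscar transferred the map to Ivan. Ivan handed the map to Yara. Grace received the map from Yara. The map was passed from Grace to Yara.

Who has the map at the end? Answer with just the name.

Tracking the map through each event:
Start: Heidi has the map.
After event 1: Oscar has the map.
After event 2: Ivan has the map.
After event 3: Yara has the map.
After event 4: Grace has the map.
After event 5: Yara has the map.

Answer: Yara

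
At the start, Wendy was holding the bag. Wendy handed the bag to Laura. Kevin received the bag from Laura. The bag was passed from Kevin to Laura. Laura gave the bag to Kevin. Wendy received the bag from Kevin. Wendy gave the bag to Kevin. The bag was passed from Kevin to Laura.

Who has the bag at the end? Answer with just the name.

Tracking the bag through each event:
Start: Wendy has the bag.
After event 1: Laura has the bag.
After event 2: Kevin has the bag.
After event 3: Laura has the bag.
After event 4: Kevin has the bag.
After event 5: Wendy has the bag.
After event 6: Kevin has the bag.
After event 7: Laura has the bag.

Answer: Laura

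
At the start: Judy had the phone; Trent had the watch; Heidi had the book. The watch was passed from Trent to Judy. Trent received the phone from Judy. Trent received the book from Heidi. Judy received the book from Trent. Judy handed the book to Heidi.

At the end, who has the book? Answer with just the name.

Tracking all object holders:
Start: phone:Judy, watch:Trent, book:Heidi
Event 1 (give watch: Trent -> Judy). State: phone:Judy, watch:Judy, book:Heidi
Event 2 (give phone: Judy -> Trent). State: phone:Trent, watch:Judy, book:Heidi
Event 3 (give book: Heidi -> Trent). State: phone:Trent, watch:Judy, book:Trent
Event 4 (give book: Trent -> Judy). State: phone:Trent, watch:Judy, book:Judy
Event 5 (give book: Judy -> Heidi). State: phone:Trent, watch:Judy, book:Heidi

Final state: phone:Trent, watch:Judy, book:Heidi
The book is held by Heidi.

Answer: Heidi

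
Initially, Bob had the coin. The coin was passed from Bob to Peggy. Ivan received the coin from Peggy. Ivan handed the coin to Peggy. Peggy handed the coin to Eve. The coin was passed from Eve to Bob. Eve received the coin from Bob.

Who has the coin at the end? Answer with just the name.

Answer: Eve

Derivation:
Tracking the coin through each event:
Start: Bob has the coin.
After event 1: Peggy has the coin.
After event 2: Ivan has the coin.
After event 3: Peggy has the coin.
After event 4: Eve has the coin.
After event 5: Bob has the coin.
After event 6: Eve has the coin.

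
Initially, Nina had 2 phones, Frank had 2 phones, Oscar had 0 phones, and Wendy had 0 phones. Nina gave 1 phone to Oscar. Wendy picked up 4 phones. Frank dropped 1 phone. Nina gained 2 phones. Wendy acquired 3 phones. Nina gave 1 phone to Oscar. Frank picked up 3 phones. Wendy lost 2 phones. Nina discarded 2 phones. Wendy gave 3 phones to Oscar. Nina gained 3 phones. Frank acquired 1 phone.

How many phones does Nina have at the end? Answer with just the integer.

Tracking counts step by step:
Start: Nina=2, Frank=2, Oscar=0, Wendy=0
Event 1 (Nina -> Oscar, 1): Nina: 2 -> 1, Oscar: 0 -> 1. State: Nina=1, Frank=2, Oscar=1, Wendy=0
Event 2 (Wendy +4): Wendy: 0 -> 4. State: Nina=1, Frank=2, Oscar=1, Wendy=4
Event 3 (Frank -1): Frank: 2 -> 1. State: Nina=1, Frank=1, Oscar=1, Wendy=4
Event 4 (Nina +2): Nina: 1 -> 3. State: Nina=3, Frank=1, Oscar=1, Wendy=4
Event 5 (Wendy +3): Wendy: 4 -> 7. State: Nina=3, Frank=1, Oscar=1, Wendy=7
Event 6 (Nina -> Oscar, 1): Nina: 3 -> 2, Oscar: 1 -> 2. State: Nina=2, Frank=1, Oscar=2, Wendy=7
Event 7 (Frank +3): Frank: 1 -> 4. State: Nina=2, Frank=4, Oscar=2, Wendy=7
Event 8 (Wendy -2): Wendy: 7 -> 5. State: Nina=2, Frank=4, Oscar=2, Wendy=5
Event 9 (Nina -2): Nina: 2 -> 0. State: Nina=0, Frank=4, Oscar=2, Wendy=5
Event 10 (Wendy -> Oscar, 3): Wendy: 5 -> 2, Oscar: 2 -> 5. State: Nina=0, Frank=4, Oscar=5, Wendy=2
Event 11 (Nina +3): Nina: 0 -> 3. State: Nina=3, Frank=4, Oscar=5, Wendy=2
Event 12 (Frank +1): Frank: 4 -> 5. State: Nina=3, Frank=5, Oscar=5, Wendy=2

Nina's final count: 3

Answer: 3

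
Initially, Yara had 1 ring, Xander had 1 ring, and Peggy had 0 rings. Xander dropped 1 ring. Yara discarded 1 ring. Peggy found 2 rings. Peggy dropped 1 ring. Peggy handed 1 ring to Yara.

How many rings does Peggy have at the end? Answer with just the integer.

Tracking counts step by step:
Start: Yara=1, Xander=1, Peggy=0
Event 1 (Xander -1): Xander: 1 -> 0. State: Yara=1, Xander=0, Peggy=0
Event 2 (Yara -1): Yara: 1 -> 0. State: Yara=0, Xander=0, Peggy=0
Event 3 (Peggy +2): Peggy: 0 -> 2. State: Yara=0, Xander=0, Peggy=2
Event 4 (Peggy -1): Peggy: 2 -> 1. State: Yara=0, Xander=0, Peggy=1
Event 5 (Peggy -> Yara, 1): Peggy: 1 -> 0, Yara: 0 -> 1. State: Yara=1, Xander=0, Peggy=0

Peggy's final count: 0

Answer: 0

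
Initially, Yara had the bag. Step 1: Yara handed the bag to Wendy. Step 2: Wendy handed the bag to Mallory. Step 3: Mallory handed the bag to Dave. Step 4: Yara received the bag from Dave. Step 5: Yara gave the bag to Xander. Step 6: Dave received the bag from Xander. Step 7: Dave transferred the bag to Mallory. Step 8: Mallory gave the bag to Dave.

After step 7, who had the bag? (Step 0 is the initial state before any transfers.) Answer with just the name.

Answer: Mallory

Derivation:
Tracking the bag holder through step 7:
After step 0 (start): Yara
After step 1: Wendy
After step 2: Mallory
After step 3: Dave
After step 4: Yara
After step 5: Xander
After step 6: Dave
After step 7: Mallory

At step 7, the holder is Mallory.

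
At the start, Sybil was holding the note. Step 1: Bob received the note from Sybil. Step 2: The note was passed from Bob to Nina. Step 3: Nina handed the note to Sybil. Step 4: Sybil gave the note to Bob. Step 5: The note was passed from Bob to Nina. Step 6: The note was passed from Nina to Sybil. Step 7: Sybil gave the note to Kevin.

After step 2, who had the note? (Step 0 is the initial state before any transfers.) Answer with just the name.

Tracking the note holder through step 2:
After step 0 (start): Sybil
After step 1: Bob
After step 2: Nina

At step 2, the holder is Nina.

Answer: Nina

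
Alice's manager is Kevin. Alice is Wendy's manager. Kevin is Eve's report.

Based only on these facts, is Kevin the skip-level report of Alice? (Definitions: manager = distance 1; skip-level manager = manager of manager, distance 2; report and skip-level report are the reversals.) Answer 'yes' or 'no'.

Answer: no

Derivation:
Reconstructing the manager chain from the given facts:
  Eve -> Kevin -> Alice -> Wendy
(each arrow means 'manager of the next')
Positions in the chain (0 = top):
  position of Eve: 0
  position of Kevin: 1
  position of Alice: 2
  position of Wendy: 3

Kevin is at position 1, Alice is at position 2; signed distance (j - i) = 1.
'skip-level report' requires j - i = -2. Actual distance is 1, so the relation does NOT hold.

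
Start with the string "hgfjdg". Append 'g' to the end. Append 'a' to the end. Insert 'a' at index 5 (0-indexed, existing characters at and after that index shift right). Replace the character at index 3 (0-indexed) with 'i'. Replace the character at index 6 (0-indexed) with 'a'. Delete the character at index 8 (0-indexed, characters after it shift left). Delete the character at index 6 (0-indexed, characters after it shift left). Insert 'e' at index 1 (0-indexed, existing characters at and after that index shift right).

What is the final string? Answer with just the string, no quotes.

Answer: hegfidag

Derivation:
Applying each edit step by step:
Start: "hgfjdg"
Op 1 (append 'g'): "hgfjdg" -> "hgfjdgg"
Op 2 (append 'a'): "hgfjdgg" -> "hgfjdgga"
Op 3 (insert 'a' at idx 5): "hgfjdgga" -> "hgfjdagga"
Op 4 (replace idx 3: 'j' -> 'i'): "hgfjdagga" -> "hgfidagga"
Op 5 (replace idx 6: 'g' -> 'a'): "hgfidagga" -> "hgfidaaga"
Op 6 (delete idx 8 = 'a'): "hgfidaaga" -> "hgfidaag"
Op 7 (delete idx 6 = 'a'): "hgfidaag" -> "hgfidag"
Op 8 (insert 'e' at idx 1): "hgfidag" -> "hegfidag"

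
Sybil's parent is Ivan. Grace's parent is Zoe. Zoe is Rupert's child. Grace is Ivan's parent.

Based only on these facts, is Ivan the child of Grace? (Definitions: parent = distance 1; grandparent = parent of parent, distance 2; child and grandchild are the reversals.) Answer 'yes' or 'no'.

Reconstructing the parent chain from the given facts:
  Rupert -> Zoe -> Grace -> Ivan -> Sybil
(each arrow means 'parent of the next')
Positions in the chain (0 = top):
  position of Rupert: 0
  position of Zoe: 1
  position of Grace: 2
  position of Ivan: 3
  position of Sybil: 4

Ivan is at position 3, Grace is at position 2; signed distance (j - i) = -1.
'child' requires j - i = -1. Actual distance is -1, so the relation HOLDS.

Answer: yes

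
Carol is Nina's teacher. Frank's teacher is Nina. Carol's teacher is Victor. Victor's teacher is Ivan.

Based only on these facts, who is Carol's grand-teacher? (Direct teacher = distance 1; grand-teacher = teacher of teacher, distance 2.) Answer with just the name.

Reconstructing the teacher chain from the given facts:
  Ivan -> Victor -> Carol -> Nina -> Frank
(each arrow means 'teacher of the next')
Positions in the chain (0 = top):
  position of Ivan: 0
  position of Victor: 1
  position of Carol: 2
  position of Nina: 3
  position of Frank: 4

Carol is at position 2; the grand-teacher is 2 steps up the chain, i.e. position 0: Ivan.

Answer: Ivan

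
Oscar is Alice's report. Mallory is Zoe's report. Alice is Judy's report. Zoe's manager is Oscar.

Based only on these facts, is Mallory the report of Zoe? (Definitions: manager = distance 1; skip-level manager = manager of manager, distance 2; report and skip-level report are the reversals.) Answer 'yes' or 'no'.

Answer: yes

Derivation:
Reconstructing the manager chain from the given facts:
  Judy -> Alice -> Oscar -> Zoe -> Mallory
(each arrow means 'manager of the next')
Positions in the chain (0 = top):
  position of Judy: 0
  position of Alice: 1
  position of Oscar: 2
  position of Zoe: 3
  position of Mallory: 4

Mallory is at position 4, Zoe is at position 3; signed distance (j - i) = -1.
'report' requires j - i = -1. Actual distance is -1, so the relation HOLDS.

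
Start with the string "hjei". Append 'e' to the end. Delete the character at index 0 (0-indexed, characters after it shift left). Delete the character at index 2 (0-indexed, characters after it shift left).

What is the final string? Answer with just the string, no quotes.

Applying each edit step by step:
Start: "hjei"
Op 1 (append 'e'): "hjei" -> "hjeie"
Op 2 (delete idx 0 = 'h'): "hjeie" -> "jeie"
Op 3 (delete idx 2 = 'i'): "jeie" -> "jee"

Answer: jee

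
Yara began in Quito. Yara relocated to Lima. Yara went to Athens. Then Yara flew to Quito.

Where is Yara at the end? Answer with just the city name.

Answer: Quito

Derivation:
Tracking Yara's location:
Start: Yara is in Quito.
After move 1: Quito -> Lima. Yara is in Lima.
After move 2: Lima -> Athens. Yara is in Athens.
After move 3: Athens -> Quito. Yara is in Quito.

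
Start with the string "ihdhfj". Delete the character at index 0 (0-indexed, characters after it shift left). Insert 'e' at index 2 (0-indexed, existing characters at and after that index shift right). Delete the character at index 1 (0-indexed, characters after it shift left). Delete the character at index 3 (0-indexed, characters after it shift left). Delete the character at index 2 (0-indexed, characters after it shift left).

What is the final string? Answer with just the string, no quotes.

Answer: hej

Derivation:
Applying each edit step by step:
Start: "ihdhfj"
Op 1 (delete idx 0 = 'i'): "ihdhfj" -> "hdhfj"
Op 2 (insert 'e' at idx 2): "hdhfj" -> "hdehfj"
Op 3 (delete idx 1 = 'd'): "hdehfj" -> "hehfj"
Op 4 (delete idx 3 = 'f'): "hehfj" -> "hehj"
Op 5 (delete idx 2 = 'h'): "hehj" -> "hej"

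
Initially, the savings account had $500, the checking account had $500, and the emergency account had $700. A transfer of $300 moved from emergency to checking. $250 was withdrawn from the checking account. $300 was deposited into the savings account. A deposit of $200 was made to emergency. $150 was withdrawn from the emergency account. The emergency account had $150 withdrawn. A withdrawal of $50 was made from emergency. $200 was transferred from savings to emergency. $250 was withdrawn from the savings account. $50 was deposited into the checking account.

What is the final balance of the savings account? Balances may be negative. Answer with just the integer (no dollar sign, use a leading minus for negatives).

Tracking account balances step by step:
Start: savings=500, checking=500, emergency=700
Event 1 (transfer 300 emergency -> checking): emergency: 700 - 300 = 400, checking: 500 + 300 = 800. Balances: savings=500, checking=800, emergency=400
Event 2 (withdraw 250 from checking): checking: 800 - 250 = 550. Balances: savings=500, checking=550, emergency=400
Event 3 (deposit 300 to savings): savings: 500 + 300 = 800. Balances: savings=800, checking=550, emergency=400
Event 4 (deposit 200 to emergency): emergency: 400 + 200 = 600. Balances: savings=800, checking=550, emergency=600
Event 5 (withdraw 150 from emergency): emergency: 600 - 150 = 450. Balances: savings=800, checking=550, emergency=450
Event 6 (withdraw 150 from emergency): emergency: 450 - 150 = 300. Balances: savings=800, checking=550, emergency=300
Event 7 (withdraw 50 from emergency): emergency: 300 - 50 = 250. Balances: savings=800, checking=550, emergency=250
Event 8 (transfer 200 savings -> emergency): savings: 800 - 200 = 600, emergency: 250 + 200 = 450. Balances: savings=600, checking=550, emergency=450
Event 9 (withdraw 250 from savings): savings: 600 - 250 = 350. Balances: savings=350, checking=550, emergency=450
Event 10 (deposit 50 to checking): checking: 550 + 50 = 600. Balances: savings=350, checking=600, emergency=450

Final balance of savings: 350

Answer: 350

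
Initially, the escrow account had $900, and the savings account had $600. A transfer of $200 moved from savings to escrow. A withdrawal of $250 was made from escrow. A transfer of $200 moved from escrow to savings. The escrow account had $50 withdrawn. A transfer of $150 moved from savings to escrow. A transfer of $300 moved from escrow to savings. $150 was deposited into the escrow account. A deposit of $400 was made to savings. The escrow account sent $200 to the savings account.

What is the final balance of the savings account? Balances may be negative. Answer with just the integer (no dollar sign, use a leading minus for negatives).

Tracking account balances step by step:
Start: escrow=900, savings=600
Event 1 (transfer 200 savings -> escrow): savings: 600 - 200 = 400, escrow: 900 + 200 = 1100. Balances: escrow=1100, savings=400
Event 2 (withdraw 250 from escrow): escrow: 1100 - 250 = 850. Balances: escrow=850, savings=400
Event 3 (transfer 200 escrow -> savings): escrow: 850 - 200 = 650, savings: 400 + 200 = 600. Balances: escrow=650, savings=600
Event 4 (withdraw 50 from escrow): escrow: 650 - 50 = 600. Balances: escrow=600, savings=600
Event 5 (transfer 150 savings -> escrow): savings: 600 - 150 = 450, escrow: 600 + 150 = 750. Balances: escrow=750, savings=450
Event 6 (transfer 300 escrow -> savings): escrow: 750 - 300 = 450, savings: 450 + 300 = 750. Balances: escrow=450, savings=750
Event 7 (deposit 150 to escrow): escrow: 450 + 150 = 600. Balances: escrow=600, savings=750
Event 8 (deposit 400 to savings): savings: 750 + 400 = 1150. Balances: escrow=600, savings=1150
Event 9 (transfer 200 escrow -> savings): escrow: 600 - 200 = 400, savings: 1150 + 200 = 1350. Balances: escrow=400, savings=1350

Final balance of savings: 1350

Answer: 1350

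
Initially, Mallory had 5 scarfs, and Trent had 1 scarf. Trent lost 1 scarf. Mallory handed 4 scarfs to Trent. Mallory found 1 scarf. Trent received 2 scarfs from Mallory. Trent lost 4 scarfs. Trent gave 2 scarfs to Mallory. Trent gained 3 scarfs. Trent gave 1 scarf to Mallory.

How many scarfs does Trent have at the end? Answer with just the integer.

Answer: 2

Derivation:
Tracking counts step by step:
Start: Mallory=5, Trent=1
Event 1 (Trent -1): Trent: 1 -> 0. State: Mallory=5, Trent=0
Event 2 (Mallory -> Trent, 4): Mallory: 5 -> 1, Trent: 0 -> 4. State: Mallory=1, Trent=4
Event 3 (Mallory +1): Mallory: 1 -> 2. State: Mallory=2, Trent=4
Event 4 (Mallory -> Trent, 2): Mallory: 2 -> 0, Trent: 4 -> 6. State: Mallory=0, Trent=6
Event 5 (Trent -4): Trent: 6 -> 2. State: Mallory=0, Trent=2
Event 6 (Trent -> Mallory, 2): Trent: 2 -> 0, Mallory: 0 -> 2. State: Mallory=2, Trent=0
Event 7 (Trent +3): Trent: 0 -> 3. State: Mallory=2, Trent=3
Event 8 (Trent -> Mallory, 1): Trent: 3 -> 2, Mallory: 2 -> 3. State: Mallory=3, Trent=2

Trent's final count: 2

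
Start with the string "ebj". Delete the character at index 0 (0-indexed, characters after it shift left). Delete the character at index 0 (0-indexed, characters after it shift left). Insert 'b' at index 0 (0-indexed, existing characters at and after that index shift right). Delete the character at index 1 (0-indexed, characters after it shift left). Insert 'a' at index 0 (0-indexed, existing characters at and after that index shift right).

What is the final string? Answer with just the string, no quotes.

Applying each edit step by step:
Start: "ebj"
Op 1 (delete idx 0 = 'e'): "ebj" -> "bj"
Op 2 (delete idx 0 = 'b'): "bj" -> "j"
Op 3 (insert 'b' at idx 0): "j" -> "bj"
Op 4 (delete idx 1 = 'j'): "bj" -> "b"
Op 5 (insert 'a' at idx 0): "b" -> "ab"

Answer: ab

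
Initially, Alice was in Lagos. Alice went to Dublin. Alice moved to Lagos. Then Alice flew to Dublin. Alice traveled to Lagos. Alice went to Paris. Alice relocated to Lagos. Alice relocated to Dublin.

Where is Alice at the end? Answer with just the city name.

Tracking Alice's location:
Start: Alice is in Lagos.
After move 1: Lagos -> Dublin. Alice is in Dublin.
After move 2: Dublin -> Lagos. Alice is in Lagos.
After move 3: Lagos -> Dublin. Alice is in Dublin.
After move 4: Dublin -> Lagos. Alice is in Lagos.
After move 5: Lagos -> Paris. Alice is in Paris.
After move 6: Paris -> Lagos. Alice is in Lagos.
After move 7: Lagos -> Dublin. Alice is in Dublin.

Answer: Dublin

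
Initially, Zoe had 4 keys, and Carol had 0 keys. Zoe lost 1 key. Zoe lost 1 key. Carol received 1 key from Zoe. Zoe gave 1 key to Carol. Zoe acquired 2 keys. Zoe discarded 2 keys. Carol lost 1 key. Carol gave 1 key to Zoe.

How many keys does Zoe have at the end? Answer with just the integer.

Answer: 1

Derivation:
Tracking counts step by step:
Start: Zoe=4, Carol=0
Event 1 (Zoe -1): Zoe: 4 -> 3. State: Zoe=3, Carol=0
Event 2 (Zoe -1): Zoe: 3 -> 2. State: Zoe=2, Carol=0
Event 3 (Zoe -> Carol, 1): Zoe: 2 -> 1, Carol: 0 -> 1. State: Zoe=1, Carol=1
Event 4 (Zoe -> Carol, 1): Zoe: 1 -> 0, Carol: 1 -> 2. State: Zoe=0, Carol=2
Event 5 (Zoe +2): Zoe: 0 -> 2. State: Zoe=2, Carol=2
Event 6 (Zoe -2): Zoe: 2 -> 0. State: Zoe=0, Carol=2
Event 7 (Carol -1): Carol: 2 -> 1. State: Zoe=0, Carol=1
Event 8 (Carol -> Zoe, 1): Carol: 1 -> 0, Zoe: 0 -> 1. State: Zoe=1, Carol=0

Zoe's final count: 1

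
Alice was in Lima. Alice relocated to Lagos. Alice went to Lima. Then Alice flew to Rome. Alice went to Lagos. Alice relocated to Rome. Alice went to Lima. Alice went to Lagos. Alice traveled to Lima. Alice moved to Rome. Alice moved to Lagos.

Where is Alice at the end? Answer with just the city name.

Tracking Alice's location:
Start: Alice is in Lima.
After move 1: Lima -> Lagos. Alice is in Lagos.
After move 2: Lagos -> Lima. Alice is in Lima.
After move 3: Lima -> Rome. Alice is in Rome.
After move 4: Rome -> Lagos. Alice is in Lagos.
After move 5: Lagos -> Rome. Alice is in Rome.
After move 6: Rome -> Lima. Alice is in Lima.
After move 7: Lima -> Lagos. Alice is in Lagos.
After move 8: Lagos -> Lima. Alice is in Lima.
After move 9: Lima -> Rome. Alice is in Rome.
After move 10: Rome -> Lagos. Alice is in Lagos.

Answer: Lagos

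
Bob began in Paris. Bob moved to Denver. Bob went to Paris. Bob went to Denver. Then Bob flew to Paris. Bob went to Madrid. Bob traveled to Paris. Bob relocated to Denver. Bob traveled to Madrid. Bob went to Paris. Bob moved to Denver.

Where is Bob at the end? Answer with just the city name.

Answer: Denver

Derivation:
Tracking Bob's location:
Start: Bob is in Paris.
After move 1: Paris -> Denver. Bob is in Denver.
After move 2: Denver -> Paris. Bob is in Paris.
After move 3: Paris -> Denver. Bob is in Denver.
After move 4: Denver -> Paris. Bob is in Paris.
After move 5: Paris -> Madrid. Bob is in Madrid.
After move 6: Madrid -> Paris. Bob is in Paris.
After move 7: Paris -> Denver. Bob is in Denver.
After move 8: Denver -> Madrid. Bob is in Madrid.
After move 9: Madrid -> Paris. Bob is in Paris.
After move 10: Paris -> Denver. Bob is in Denver.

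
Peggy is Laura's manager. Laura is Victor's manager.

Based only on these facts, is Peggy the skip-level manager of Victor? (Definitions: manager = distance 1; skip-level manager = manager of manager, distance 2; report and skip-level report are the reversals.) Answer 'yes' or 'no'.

Reconstructing the manager chain from the given facts:
  Peggy -> Laura -> Victor
(each arrow means 'manager of the next')
Positions in the chain (0 = top):
  position of Peggy: 0
  position of Laura: 1
  position of Victor: 2

Peggy is at position 0, Victor is at position 2; signed distance (j - i) = 2.
'skip-level manager' requires j - i = 2. Actual distance is 2, so the relation HOLDS.

Answer: yes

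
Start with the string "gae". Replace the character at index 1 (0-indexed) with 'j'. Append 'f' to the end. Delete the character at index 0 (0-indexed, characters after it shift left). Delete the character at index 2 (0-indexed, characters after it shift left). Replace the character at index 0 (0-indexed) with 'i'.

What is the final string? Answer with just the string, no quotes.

Answer: ie

Derivation:
Applying each edit step by step:
Start: "gae"
Op 1 (replace idx 1: 'a' -> 'j'): "gae" -> "gje"
Op 2 (append 'f'): "gje" -> "gjef"
Op 3 (delete idx 0 = 'g'): "gjef" -> "jef"
Op 4 (delete idx 2 = 'f'): "jef" -> "je"
Op 5 (replace idx 0: 'j' -> 'i'): "je" -> "ie"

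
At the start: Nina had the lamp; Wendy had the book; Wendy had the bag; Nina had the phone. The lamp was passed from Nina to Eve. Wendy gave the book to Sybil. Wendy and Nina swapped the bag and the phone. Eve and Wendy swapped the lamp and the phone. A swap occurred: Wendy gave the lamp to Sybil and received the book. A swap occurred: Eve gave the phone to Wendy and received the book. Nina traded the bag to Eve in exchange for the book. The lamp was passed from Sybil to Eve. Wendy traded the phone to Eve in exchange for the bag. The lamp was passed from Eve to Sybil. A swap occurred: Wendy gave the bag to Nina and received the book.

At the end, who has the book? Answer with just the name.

Answer: Wendy

Derivation:
Tracking all object holders:
Start: lamp:Nina, book:Wendy, bag:Wendy, phone:Nina
Event 1 (give lamp: Nina -> Eve). State: lamp:Eve, book:Wendy, bag:Wendy, phone:Nina
Event 2 (give book: Wendy -> Sybil). State: lamp:Eve, book:Sybil, bag:Wendy, phone:Nina
Event 3 (swap bag<->phone: now bag:Nina, phone:Wendy). State: lamp:Eve, book:Sybil, bag:Nina, phone:Wendy
Event 4 (swap lamp<->phone: now lamp:Wendy, phone:Eve). State: lamp:Wendy, book:Sybil, bag:Nina, phone:Eve
Event 5 (swap lamp<->book: now lamp:Sybil, book:Wendy). State: lamp:Sybil, book:Wendy, bag:Nina, phone:Eve
Event 6 (swap phone<->book: now phone:Wendy, book:Eve). State: lamp:Sybil, book:Eve, bag:Nina, phone:Wendy
Event 7 (swap bag<->book: now bag:Eve, book:Nina). State: lamp:Sybil, book:Nina, bag:Eve, phone:Wendy
Event 8 (give lamp: Sybil -> Eve). State: lamp:Eve, book:Nina, bag:Eve, phone:Wendy
Event 9 (swap phone<->bag: now phone:Eve, bag:Wendy). State: lamp:Eve, book:Nina, bag:Wendy, phone:Eve
Event 10 (give lamp: Eve -> Sybil). State: lamp:Sybil, book:Nina, bag:Wendy, phone:Eve
Event 11 (swap bag<->book: now bag:Nina, book:Wendy). State: lamp:Sybil, book:Wendy, bag:Nina, phone:Eve

Final state: lamp:Sybil, book:Wendy, bag:Nina, phone:Eve
The book is held by Wendy.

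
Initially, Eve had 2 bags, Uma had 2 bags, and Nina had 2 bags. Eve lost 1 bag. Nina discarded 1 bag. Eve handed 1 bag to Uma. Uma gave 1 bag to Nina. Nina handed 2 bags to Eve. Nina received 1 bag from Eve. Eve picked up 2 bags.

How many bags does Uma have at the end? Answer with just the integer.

Tracking counts step by step:
Start: Eve=2, Uma=2, Nina=2
Event 1 (Eve -1): Eve: 2 -> 1. State: Eve=1, Uma=2, Nina=2
Event 2 (Nina -1): Nina: 2 -> 1. State: Eve=1, Uma=2, Nina=1
Event 3 (Eve -> Uma, 1): Eve: 1 -> 0, Uma: 2 -> 3. State: Eve=0, Uma=3, Nina=1
Event 4 (Uma -> Nina, 1): Uma: 3 -> 2, Nina: 1 -> 2. State: Eve=0, Uma=2, Nina=2
Event 5 (Nina -> Eve, 2): Nina: 2 -> 0, Eve: 0 -> 2. State: Eve=2, Uma=2, Nina=0
Event 6 (Eve -> Nina, 1): Eve: 2 -> 1, Nina: 0 -> 1. State: Eve=1, Uma=2, Nina=1
Event 7 (Eve +2): Eve: 1 -> 3. State: Eve=3, Uma=2, Nina=1

Uma's final count: 2

Answer: 2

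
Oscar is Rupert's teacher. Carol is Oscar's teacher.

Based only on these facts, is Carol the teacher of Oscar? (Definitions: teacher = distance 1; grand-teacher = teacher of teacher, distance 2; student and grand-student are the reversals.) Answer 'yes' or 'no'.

Reconstructing the teacher chain from the given facts:
  Carol -> Oscar -> Rupert
(each arrow means 'teacher of the next')
Positions in the chain (0 = top):
  position of Carol: 0
  position of Oscar: 1
  position of Rupert: 2

Carol is at position 0, Oscar is at position 1; signed distance (j - i) = 1.
'teacher' requires j - i = 1. Actual distance is 1, so the relation HOLDS.

Answer: yes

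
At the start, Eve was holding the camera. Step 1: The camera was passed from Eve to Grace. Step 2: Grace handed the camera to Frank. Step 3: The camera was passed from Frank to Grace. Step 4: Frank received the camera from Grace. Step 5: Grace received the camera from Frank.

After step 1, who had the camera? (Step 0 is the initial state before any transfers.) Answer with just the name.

Tracking the camera holder through step 1:
After step 0 (start): Eve
After step 1: Grace

At step 1, the holder is Grace.

Answer: Grace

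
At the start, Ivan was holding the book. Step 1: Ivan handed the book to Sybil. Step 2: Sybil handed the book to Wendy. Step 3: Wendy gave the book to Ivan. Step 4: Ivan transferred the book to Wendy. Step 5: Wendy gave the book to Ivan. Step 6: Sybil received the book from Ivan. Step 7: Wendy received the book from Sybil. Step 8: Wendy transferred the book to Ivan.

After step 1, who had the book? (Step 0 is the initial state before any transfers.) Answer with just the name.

Tracking the book holder through step 1:
After step 0 (start): Ivan
After step 1: Sybil

At step 1, the holder is Sybil.

Answer: Sybil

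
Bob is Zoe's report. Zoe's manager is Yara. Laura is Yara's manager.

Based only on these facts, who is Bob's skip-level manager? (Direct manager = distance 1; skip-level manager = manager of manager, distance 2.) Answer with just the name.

Reconstructing the manager chain from the given facts:
  Laura -> Yara -> Zoe -> Bob
(each arrow means 'manager of the next')
Positions in the chain (0 = top):
  position of Laura: 0
  position of Yara: 1
  position of Zoe: 2
  position of Bob: 3

Bob is at position 3; the skip-level manager is 2 steps up the chain, i.e. position 1: Yara.

Answer: Yara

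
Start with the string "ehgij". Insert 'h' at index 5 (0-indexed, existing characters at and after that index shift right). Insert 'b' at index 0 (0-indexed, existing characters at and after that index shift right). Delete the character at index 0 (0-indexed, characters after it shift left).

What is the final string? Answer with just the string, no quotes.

Applying each edit step by step:
Start: "ehgij"
Op 1 (insert 'h' at idx 5): "ehgij" -> "ehgijh"
Op 2 (insert 'b' at idx 0): "ehgijh" -> "behgijh"
Op 3 (delete idx 0 = 'b'): "behgijh" -> "ehgijh"

Answer: ehgijh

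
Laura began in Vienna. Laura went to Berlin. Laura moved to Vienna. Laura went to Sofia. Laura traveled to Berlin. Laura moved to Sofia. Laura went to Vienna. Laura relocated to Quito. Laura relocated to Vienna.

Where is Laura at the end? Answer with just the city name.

Answer: Vienna

Derivation:
Tracking Laura's location:
Start: Laura is in Vienna.
After move 1: Vienna -> Berlin. Laura is in Berlin.
After move 2: Berlin -> Vienna. Laura is in Vienna.
After move 3: Vienna -> Sofia. Laura is in Sofia.
After move 4: Sofia -> Berlin. Laura is in Berlin.
After move 5: Berlin -> Sofia. Laura is in Sofia.
After move 6: Sofia -> Vienna. Laura is in Vienna.
After move 7: Vienna -> Quito. Laura is in Quito.
After move 8: Quito -> Vienna. Laura is in Vienna.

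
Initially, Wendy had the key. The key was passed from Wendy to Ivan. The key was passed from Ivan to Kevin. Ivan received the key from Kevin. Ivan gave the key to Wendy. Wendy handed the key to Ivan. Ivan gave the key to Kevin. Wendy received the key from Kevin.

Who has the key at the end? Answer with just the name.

Answer: Wendy

Derivation:
Tracking the key through each event:
Start: Wendy has the key.
After event 1: Ivan has the key.
After event 2: Kevin has the key.
After event 3: Ivan has the key.
After event 4: Wendy has the key.
After event 5: Ivan has the key.
After event 6: Kevin has the key.
After event 7: Wendy has the key.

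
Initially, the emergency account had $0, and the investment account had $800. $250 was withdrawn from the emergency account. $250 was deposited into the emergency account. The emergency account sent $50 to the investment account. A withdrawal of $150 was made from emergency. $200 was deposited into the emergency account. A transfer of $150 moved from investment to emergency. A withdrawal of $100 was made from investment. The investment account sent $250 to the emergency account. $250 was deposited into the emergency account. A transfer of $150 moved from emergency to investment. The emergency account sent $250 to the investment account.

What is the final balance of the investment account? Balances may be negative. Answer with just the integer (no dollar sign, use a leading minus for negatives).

Answer: 750

Derivation:
Tracking account balances step by step:
Start: emergency=0, investment=800
Event 1 (withdraw 250 from emergency): emergency: 0 - 250 = -250. Balances: emergency=-250, investment=800
Event 2 (deposit 250 to emergency): emergency: -250 + 250 = 0. Balances: emergency=0, investment=800
Event 3 (transfer 50 emergency -> investment): emergency: 0 - 50 = -50, investment: 800 + 50 = 850. Balances: emergency=-50, investment=850
Event 4 (withdraw 150 from emergency): emergency: -50 - 150 = -200. Balances: emergency=-200, investment=850
Event 5 (deposit 200 to emergency): emergency: -200 + 200 = 0. Balances: emergency=0, investment=850
Event 6 (transfer 150 investment -> emergency): investment: 850 - 150 = 700, emergency: 0 + 150 = 150. Balances: emergency=150, investment=700
Event 7 (withdraw 100 from investment): investment: 700 - 100 = 600. Balances: emergency=150, investment=600
Event 8 (transfer 250 investment -> emergency): investment: 600 - 250 = 350, emergency: 150 + 250 = 400. Balances: emergency=400, investment=350
Event 9 (deposit 250 to emergency): emergency: 400 + 250 = 650. Balances: emergency=650, investment=350
Event 10 (transfer 150 emergency -> investment): emergency: 650 - 150 = 500, investment: 350 + 150 = 500. Balances: emergency=500, investment=500
Event 11 (transfer 250 emergency -> investment): emergency: 500 - 250 = 250, investment: 500 + 250 = 750. Balances: emergency=250, investment=750

Final balance of investment: 750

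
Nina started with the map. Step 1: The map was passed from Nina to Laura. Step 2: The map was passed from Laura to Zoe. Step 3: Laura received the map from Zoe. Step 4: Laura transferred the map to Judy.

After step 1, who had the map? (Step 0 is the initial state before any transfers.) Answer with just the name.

Answer: Laura

Derivation:
Tracking the map holder through step 1:
After step 0 (start): Nina
After step 1: Laura

At step 1, the holder is Laura.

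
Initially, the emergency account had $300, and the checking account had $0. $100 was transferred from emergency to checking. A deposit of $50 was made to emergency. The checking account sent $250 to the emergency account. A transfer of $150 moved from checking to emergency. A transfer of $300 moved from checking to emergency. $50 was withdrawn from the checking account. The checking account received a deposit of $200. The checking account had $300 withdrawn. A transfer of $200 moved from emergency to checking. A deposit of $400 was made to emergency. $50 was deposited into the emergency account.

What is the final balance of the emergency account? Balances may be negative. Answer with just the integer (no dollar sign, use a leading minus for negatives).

Tracking account balances step by step:
Start: emergency=300, checking=0
Event 1 (transfer 100 emergency -> checking): emergency: 300 - 100 = 200, checking: 0 + 100 = 100. Balances: emergency=200, checking=100
Event 2 (deposit 50 to emergency): emergency: 200 + 50 = 250. Balances: emergency=250, checking=100
Event 3 (transfer 250 checking -> emergency): checking: 100 - 250 = -150, emergency: 250 + 250 = 500. Balances: emergency=500, checking=-150
Event 4 (transfer 150 checking -> emergency): checking: -150 - 150 = -300, emergency: 500 + 150 = 650. Balances: emergency=650, checking=-300
Event 5 (transfer 300 checking -> emergency): checking: -300 - 300 = -600, emergency: 650 + 300 = 950. Balances: emergency=950, checking=-600
Event 6 (withdraw 50 from checking): checking: -600 - 50 = -650. Balances: emergency=950, checking=-650
Event 7 (deposit 200 to checking): checking: -650 + 200 = -450. Balances: emergency=950, checking=-450
Event 8 (withdraw 300 from checking): checking: -450 - 300 = -750. Balances: emergency=950, checking=-750
Event 9 (transfer 200 emergency -> checking): emergency: 950 - 200 = 750, checking: -750 + 200 = -550. Balances: emergency=750, checking=-550
Event 10 (deposit 400 to emergency): emergency: 750 + 400 = 1150. Balances: emergency=1150, checking=-550
Event 11 (deposit 50 to emergency): emergency: 1150 + 50 = 1200. Balances: emergency=1200, checking=-550

Final balance of emergency: 1200

Answer: 1200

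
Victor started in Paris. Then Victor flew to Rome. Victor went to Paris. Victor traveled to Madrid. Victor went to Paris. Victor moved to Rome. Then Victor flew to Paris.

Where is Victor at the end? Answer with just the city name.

Answer: Paris

Derivation:
Tracking Victor's location:
Start: Victor is in Paris.
After move 1: Paris -> Rome. Victor is in Rome.
After move 2: Rome -> Paris. Victor is in Paris.
After move 3: Paris -> Madrid. Victor is in Madrid.
After move 4: Madrid -> Paris. Victor is in Paris.
After move 5: Paris -> Rome. Victor is in Rome.
After move 6: Rome -> Paris. Victor is in Paris.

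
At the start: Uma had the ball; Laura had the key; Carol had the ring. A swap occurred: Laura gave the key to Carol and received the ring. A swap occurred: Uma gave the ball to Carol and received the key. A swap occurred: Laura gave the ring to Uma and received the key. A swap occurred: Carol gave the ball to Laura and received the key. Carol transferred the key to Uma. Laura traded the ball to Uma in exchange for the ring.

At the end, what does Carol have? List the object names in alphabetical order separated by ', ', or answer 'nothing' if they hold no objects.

Tracking all object holders:
Start: ball:Uma, key:Laura, ring:Carol
Event 1 (swap key<->ring: now key:Carol, ring:Laura). State: ball:Uma, key:Carol, ring:Laura
Event 2 (swap ball<->key: now ball:Carol, key:Uma). State: ball:Carol, key:Uma, ring:Laura
Event 3 (swap ring<->key: now ring:Uma, key:Laura). State: ball:Carol, key:Laura, ring:Uma
Event 4 (swap ball<->key: now ball:Laura, key:Carol). State: ball:Laura, key:Carol, ring:Uma
Event 5 (give key: Carol -> Uma). State: ball:Laura, key:Uma, ring:Uma
Event 6 (swap ball<->ring: now ball:Uma, ring:Laura). State: ball:Uma, key:Uma, ring:Laura

Final state: ball:Uma, key:Uma, ring:Laura
Carol holds: (nothing).

Answer: nothing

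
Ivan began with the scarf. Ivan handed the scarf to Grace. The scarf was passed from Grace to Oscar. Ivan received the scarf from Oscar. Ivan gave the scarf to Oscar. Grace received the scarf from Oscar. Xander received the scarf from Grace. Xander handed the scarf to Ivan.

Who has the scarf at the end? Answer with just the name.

Answer: Ivan

Derivation:
Tracking the scarf through each event:
Start: Ivan has the scarf.
After event 1: Grace has the scarf.
After event 2: Oscar has the scarf.
After event 3: Ivan has the scarf.
After event 4: Oscar has the scarf.
After event 5: Grace has the scarf.
After event 6: Xander has the scarf.
After event 7: Ivan has the scarf.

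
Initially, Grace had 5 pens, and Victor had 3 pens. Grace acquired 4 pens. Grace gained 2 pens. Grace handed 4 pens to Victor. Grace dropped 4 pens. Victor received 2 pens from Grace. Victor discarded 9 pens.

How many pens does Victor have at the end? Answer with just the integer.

Tracking counts step by step:
Start: Grace=5, Victor=3
Event 1 (Grace +4): Grace: 5 -> 9. State: Grace=9, Victor=3
Event 2 (Grace +2): Grace: 9 -> 11. State: Grace=11, Victor=3
Event 3 (Grace -> Victor, 4): Grace: 11 -> 7, Victor: 3 -> 7. State: Grace=7, Victor=7
Event 4 (Grace -4): Grace: 7 -> 3. State: Grace=3, Victor=7
Event 5 (Grace -> Victor, 2): Grace: 3 -> 1, Victor: 7 -> 9. State: Grace=1, Victor=9
Event 6 (Victor -9): Victor: 9 -> 0. State: Grace=1, Victor=0

Victor's final count: 0

Answer: 0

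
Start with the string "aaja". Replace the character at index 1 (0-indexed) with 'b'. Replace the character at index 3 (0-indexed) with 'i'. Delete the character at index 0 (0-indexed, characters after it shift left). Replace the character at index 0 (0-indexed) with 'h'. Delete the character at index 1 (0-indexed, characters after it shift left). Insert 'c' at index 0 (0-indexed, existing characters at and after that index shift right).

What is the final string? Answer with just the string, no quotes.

Answer: chi

Derivation:
Applying each edit step by step:
Start: "aaja"
Op 1 (replace idx 1: 'a' -> 'b'): "aaja" -> "abja"
Op 2 (replace idx 3: 'a' -> 'i'): "abja" -> "abji"
Op 3 (delete idx 0 = 'a'): "abji" -> "bji"
Op 4 (replace idx 0: 'b' -> 'h'): "bji" -> "hji"
Op 5 (delete idx 1 = 'j'): "hji" -> "hi"
Op 6 (insert 'c' at idx 0): "hi" -> "chi"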